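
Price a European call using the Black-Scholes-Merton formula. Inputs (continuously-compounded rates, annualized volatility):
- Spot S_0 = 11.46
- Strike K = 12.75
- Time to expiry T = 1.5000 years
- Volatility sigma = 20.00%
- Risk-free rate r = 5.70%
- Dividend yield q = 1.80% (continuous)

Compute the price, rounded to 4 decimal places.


d1 = (ln(S/K) + (r - q + 0.5*sigma^2) * T) / (sigma * sqrt(T)) = -0.07417284
d2 = d1 - sigma * sqrt(T) = -0.31912181
exp(-rT) = 0.91805314; exp(-qT) = 0.97336124
C = S_0 * exp(-qT) * N(d1) - K * exp(-rT) * N(d2)
N(d1) = 0.47043643; N(d2) = 0.37481707
C = 11.4600 * 0.97336124 * 0.47043643 - 12.7500 * 0.91805314 * 0.37481707 = 0.8603

Answer: Price = 0.8603


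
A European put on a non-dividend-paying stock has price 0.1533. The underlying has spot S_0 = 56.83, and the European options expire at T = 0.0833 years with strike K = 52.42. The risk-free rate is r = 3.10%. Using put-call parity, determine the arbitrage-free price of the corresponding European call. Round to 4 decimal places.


Answer: Call price = 4.6985

Derivation:
Put-call parity: C - P = S_0 * exp(-qT) - K * exp(-rT).
S_0 * exp(-qT) = 56.8300 * 1.00000000 = 56.83000000
K * exp(-rT) = 52.4200 * 0.99742103 = 52.28481046
C = P + S*exp(-qT) - K*exp(-rT)
C = 0.1533 + 56.83000000 - 52.28481046 = 4.6985


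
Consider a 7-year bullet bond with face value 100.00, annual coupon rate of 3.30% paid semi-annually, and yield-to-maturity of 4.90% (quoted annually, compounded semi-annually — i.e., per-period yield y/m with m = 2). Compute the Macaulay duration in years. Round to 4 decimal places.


Coupon per period c = face * coupon_rate / m = 1.650000
Periods per year m = 2; per-period yield y/m = 0.024500
Number of cashflows N = 14
Cashflows (t years, CF_t, discount factor 1/(1+y/m)^(m*t), PV):
  t = 0.5000: CF_t = 1.650000, DF = 0.976086, PV = 1.610542
  t = 1.0000: CF_t = 1.650000, DF = 0.952744, PV = 1.572027
  t = 1.5000: CF_t = 1.650000, DF = 0.929960, PV = 1.534433
  t = 2.0000: CF_t = 1.650000, DF = 0.907721, PV = 1.497739
  t = 2.5000: CF_t = 1.650000, DF = 0.886013, PV = 1.461922
  t = 3.0000: CF_t = 1.650000, DF = 0.864825, PV = 1.426961
  t = 3.5000: CF_t = 1.650000, DF = 0.844143, PV = 1.392837
  t = 4.0000: CF_t = 1.650000, DF = 0.823957, PV = 1.359528
  t = 4.5000: CF_t = 1.650000, DF = 0.804252, PV = 1.327016
  t = 5.0000: CF_t = 1.650000, DF = 0.785019, PV = 1.295282
  t = 5.5000: CF_t = 1.650000, DF = 0.766246, PV = 1.264306
  t = 6.0000: CF_t = 1.650000, DF = 0.747922, PV = 1.234072
  t = 6.5000: CF_t = 1.650000, DF = 0.730036, PV = 1.204560
  t = 7.0000: CF_t = 101.650000, DF = 0.712578, PV = 72.433572
Price P = sum_t PV_t = 90.614798
Macaulay numerator sum_t t * PV_t:
  t * PV_t at t = 0.5000: 0.805271
  t * PV_t at t = 1.0000: 1.572027
  t * PV_t at t = 1.5000: 2.301650
  t * PV_t at t = 2.0000: 2.995478
  t * PV_t at t = 2.5000: 3.654804
  t * PV_t at t = 3.0000: 4.280884
  t * PV_t at t = 3.5000: 4.874928
  t * PV_t at t = 4.0000: 5.438113
  t * PV_t at t = 4.5000: 5.971574
  t * PV_t at t = 5.0000: 6.476410
  t * PV_t at t = 5.5000: 6.953685
  t * PV_t at t = 6.0000: 7.404430
  t * PV_t at t = 6.5000: 7.829640
  t * PV_t at t = 7.0000: 507.035006
Macaulay duration D = (sum_t t * PV_t) / P = 567.593901 / 90.614798 = 6.263810

Answer: Macaulay duration = 6.2638 years


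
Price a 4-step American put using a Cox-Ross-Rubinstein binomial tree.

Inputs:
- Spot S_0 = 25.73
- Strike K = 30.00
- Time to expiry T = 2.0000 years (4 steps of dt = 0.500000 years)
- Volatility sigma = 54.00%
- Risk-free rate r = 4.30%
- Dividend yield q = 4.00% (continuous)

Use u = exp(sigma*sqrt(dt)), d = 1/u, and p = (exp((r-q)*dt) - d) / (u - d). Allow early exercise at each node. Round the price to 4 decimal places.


Answer: Price = V(0,0) = 10.0757

Derivation:
dt = T/N = 0.500000
u = exp(sigma*sqrt(dt)) = 1.464974; d = 1/u = 0.682606
p = (exp((r-q)*dt) - d) / (u - d) = 0.407602
Discount per step: exp(-r*dt) = 0.978729
Stock lattice S(k, i) with i counting down-moves:
  k=0: S(0,0) = 25.7300
  k=1: S(1,0) = 37.6938; S(1,1) = 17.5634
  k=2: S(2,0) = 55.2204; S(2,1) = 25.7300; S(2,2) = 11.9889
  k=3: S(3,0) = 80.8965; S(3,1) = 37.6938; S(3,2) = 17.5634; S(3,3) = 8.1837
  k=4: S(4,0) = 118.5113; S(4,1) = 55.2204; S(4,2) = 25.7300; S(4,3) = 11.9889; S(4,4) = 5.5862
Terminal payoffs V(N, i) = max(K - S_T, 0):
  V(4,0) = 0.000000; V(4,1) = 0.000000; V(4,2) = 4.270000; V(4,3) = 18.011087; V(4,4) = 24.413757
Backward induction: V(k, i) = exp(-r*dt) * [p * V(k+1, i) + (1-p) * V(k+1, i+1)]; then take max(V_cont, immediate exercise) for American.
  V(3,0) = exp(-r*dt) * [p*0.000000 + (1-p)*0.000000] = 0.000000; exercise = 0.000000; V(3,0) = max -> 0.000000
  V(3,1) = exp(-r*dt) * [p*0.000000 + (1-p)*4.270000] = 2.475733; exercise = 0.000000; V(3,1) = max -> 2.475733
  V(3,2) = exp(-r*dt) * [p*4.270000 + (1-p)*18.011087] = 12.146215; exercise = 12.436551; V(3,2) = max -> 12.436551
  V(3,3) = exp(-r*dt) * [p*18.011087 + (1-p)*24.413757] = 21.340230; exercise = 21.816298; V(3,3) = max -> 21.816298
  V(2,0) = exp(-r*dt) * [p*0.000000 + (1-p)*2.475733] = 1.435422; exercise = 0.000000; V(2,0) = max -> 1.435422
  V(2,1) = exp(-r*dt) * [p*2.475733 + (1-p)*12.436551] = 8.198325; exercise = 4.270000; V(2,1) = max -> 8.198325
  V(2,2) = exp(-r*dt) * [p*12.436551 + (1-p)*21.816298] = 17.610368; exercise = 18.011087; V(2,2) = max -> 18.011087
  V(1,0) = exp(-r*dt) * [p*1.435422 + (1-p)*8.198325] = 5.326000; exercise = 0.000000; V(1,0) = max -> 5.326000
  V(1,1) = exp(-r*dt) * [p*8.198325 + (1-p)*18.011087] = 13.713352; exercise = 12.436551; V(1,1) = max -> 13.713352
  V(0,0) = exp(-r*dt) * [p*5.326000 + (1-p)*13.713352] = 10.075674; exercise = 4.270000; V(0,0) = max -> 10.075674


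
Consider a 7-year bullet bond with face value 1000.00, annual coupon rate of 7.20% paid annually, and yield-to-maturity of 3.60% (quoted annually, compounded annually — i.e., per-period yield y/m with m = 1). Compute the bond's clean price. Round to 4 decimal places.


Answer: Price = 1219.3044

Derivation:
Coupon per period c = face * coupon_rate / m = 72.000000
Periods per year m = 1; per-period yield y/m = 0.036000
Number of cashflows N = 7
Cashflows (t years, CF_t, discount factor 1/(1+y/m)^(m*t), PV):
  t = 1.0000: CF_t = 72.000000, DF = 0.965251, PV = 69.498069
  t = 2.0000: CF_t = 72.000000, DF = 0.931709, PV = 67.083079
  t = 3.0000: CF_t = 72.000000, DF = 0.899333, PV = 64.752006
  t = 4.0000: CF_t = 72.000000, DF = 0.868082, PV = 62.501937
  t = 5.0000: CF_t = 72.000000, DF = 0.837917, PV = 60.330055
  t = 6.0000: CF_t = 72.000000, DF = 0.808801, PV = 58.233644
  t = 7.0000: CF_t = 1072.000000, DF = 0.780696, PV = 836.905646
Price P = sum_t PV_t = 1219.304435


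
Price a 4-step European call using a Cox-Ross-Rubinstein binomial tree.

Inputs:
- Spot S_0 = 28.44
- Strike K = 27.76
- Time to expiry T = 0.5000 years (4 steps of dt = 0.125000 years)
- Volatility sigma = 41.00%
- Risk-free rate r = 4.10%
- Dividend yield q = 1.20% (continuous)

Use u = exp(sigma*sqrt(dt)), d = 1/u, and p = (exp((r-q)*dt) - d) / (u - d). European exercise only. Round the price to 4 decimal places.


dt = T/N = 0.125000
u = exp(sigma*sqrt(dt)) = 1.155990; d = 1/u = 0.865060
p = (exp((r-q)*dt) - d) / (u - d) = 0.476307
Discount per step: exp(-r*dt) = 0.994888
Stock lattice S(k, i) with i counting down-moves:
  k=0: S(0,0) = 28.4400
  k=1: S(1,0) = 32.8763; S(1,1) = 24.6023
  k=2: S(2,0) = 38.0047; S(2,1) = 28.4400; S(2,2) = 21.2825
  k=3: S(3,0) = 43.9331; S(3,1) = 32.8763; S(3,2) = 24.6023; S(3,3) = 18.4106
  k=4: S(4,0) = 50.7862; S(4,1) = 38.0047; S(4,2) = 28.4400; S(4,3) = 21.2825; S(4,4) = 15.9263
Terminal payoffs V(N, i) = max(S_T - K, 0):
  V(4,0) = 23.026175; V(4,1) = 10.244721; V(4,2) = 0.680000; V(4,3) = 0.000000; V(4,4) = 0.000000
Backward induction: V(k, i) = exp(-r*dt) * [p * V(k+1, i) + (1-p) * V(k+1, i+1)].
  V(3,0) = exp(-r*dt) * [p*23.026175 + (1-p)*10.244721] = 16.249123
  V(3,1) = exp(-r*dt) * [p*10.244721 + (1-p)*0.680000] = 5.208977
  V(3,2) = exp(-r*dt) * [p*0.680000 + (1-p)*0.000000] = 0.322233
  V(3,3) = exp(-r*dt) * [p*0.000000 + (1-p)*0.000000] = 0.000000
  V(2,0) = exp(-r*dt) * [p*16.249123 + (1-p)*5.208977] = 10.413964
  V(2,1) = exp(-r*dt) * [p*5.208977 + (1-p)*0.322233] = 2.636276
  V(2,2) = exp(-r*dt) * [p*0.322233 + (1-p)*0.000000] = 0.152697
  V(1,0) = exp(-r*dt) * [p*10.413964 + (1-p)*2.636276] = 6.308428
  V(1,1) = exp(-r*dt) * [p*2.636276 + (1-p)*0.152697] = 1.328815
  V(0,0) = exp(-r*dt) * [p*6.308428 + (1-p)*1.328815] = 3.681721

Answer: Price = V(0,0) = 3.6817


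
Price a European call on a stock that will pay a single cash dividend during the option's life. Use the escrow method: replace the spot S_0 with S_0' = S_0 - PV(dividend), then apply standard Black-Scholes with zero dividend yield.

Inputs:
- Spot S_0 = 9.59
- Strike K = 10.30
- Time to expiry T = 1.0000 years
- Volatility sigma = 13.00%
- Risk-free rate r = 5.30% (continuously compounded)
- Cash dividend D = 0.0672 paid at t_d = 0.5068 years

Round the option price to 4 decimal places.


PV(D) = D * exp(-r * t_d) = 0.0672 * 0.97349713 = 0.06541901
S_0' = S_0 - PV(D) = 9.5900 - 0.06541901 = 9.52458099
d1 = (ln(S_0'/K) + (r + sigma^2/2)*T) / (sigma*sqrt(T)) = -0.12936897
d2 = d1 - sigma*sqrt(T) = -0.25936897
exp(-rT) = 0.94838001
N(d1) = 0.44853285; N(d2) = 0.39767529
C = S_0' * N(d1) - K * exp(-rT) * N(d2) = 9.52458099 * 0.44853285 - 10.3000 * 0.94838001 * 0.39767529 = 0.3875

Answer: Price = 0.3875


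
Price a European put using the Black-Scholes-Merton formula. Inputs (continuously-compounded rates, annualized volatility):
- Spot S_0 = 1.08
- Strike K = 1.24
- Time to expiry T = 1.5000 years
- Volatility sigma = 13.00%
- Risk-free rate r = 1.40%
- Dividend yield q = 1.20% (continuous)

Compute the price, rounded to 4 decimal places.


d1 = (ln(S/K) + (r - q + 0.5*sigma^2) * T) / (sigma * sqrt(T)) = -0.76923612
d2 = d1 - sigma * sqrt(T) = -0.92845295
exp(-rT) = 0.97921896; exp(-qT) = 0.98216103
P = K * exp(-rT) * N(-d2) - S_0 * exp(-qT) * N(-d1)
N(-d1) = 0.77912342; N(-d2) = 0.82341367
P = 1.2400 * 0.97921896 * 0.82341367 - 1.0800 * 0.98216103 * 0.77912342 = 0.1734

Answer: Price = 0.1734


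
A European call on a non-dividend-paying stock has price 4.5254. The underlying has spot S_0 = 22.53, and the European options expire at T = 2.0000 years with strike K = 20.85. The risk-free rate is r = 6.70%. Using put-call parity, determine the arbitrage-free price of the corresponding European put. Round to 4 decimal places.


Put-call parity: C - P = S_0 * exp(-qT) - K * exp(-rT).
S_0 * exp(-qT) = 22.5300 * 1.00000000 = 22.53000000
K * exp(-rT) = 20.8500 * 0.87459006 = 18.23520285
P = C - S*exp(-qT) + K*exp(-rT)
P = 4.5254 - 22.53000000 + 18.23520285 = 0.2306

Answer: Put price = 0.2306


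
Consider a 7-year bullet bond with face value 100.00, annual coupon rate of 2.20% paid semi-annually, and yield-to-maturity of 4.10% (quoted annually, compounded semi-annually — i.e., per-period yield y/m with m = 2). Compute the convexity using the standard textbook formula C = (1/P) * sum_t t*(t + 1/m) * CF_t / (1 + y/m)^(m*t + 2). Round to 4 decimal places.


Answer: Convexity = 45.5466

Derivation:
Coupon per period c = face * coupon_rate / m = 1.100000
Periods per year m = 2; per-period yield y/m = 0.020500
Number of cashflows N = 14
Cashflows (t years, CF_t, discount factor 1/(1+y/m)^(m*t), PV):
  t = 0.5000: CF_t = 1.100000, DF = 0.979912, PV = 1.077903
  t = 1.0000: CF_t = 1.100000, DF = 0.960227, PV = 1.056250
  t = 1.5000: CF_t = 1.100000, DF = 0.940938, PV = 1.035032
  t = 2.0000: CF_t = 1.100000, DF = 0.922036, PV = 1.014240
  t = 2.5000: CF_t = 1.100000, DF = 0.903514, PV = 0.993866
  t = 3.0000: CF_t = 1.100000, DF = 0.885364, PV = 0.973901
  t = 3.5000: CF_t = 1.100000, DF = 0.867579, PV = 0.954337
  t = 4.0000: CF_t = 1.100000, DF = 0.850151, PV = 0.935166
  t = 4.5000: CF_t = 1.100000, DF = 0.833073, PV = 0.916380
  t = 5.0000: CF_t = 1.100000, DF = 0.816338, PV = 0.897972
  t = 5.5000: CF_t = 1.100000, DF = 0.799939, PV = 0.879933
  t = 6.0000: CF_t = 1.100000, DF = 0.783870, PV = 0.862257
  t = 6.5000: CF_t = 1.100000, DF = 0.768123, PV = 0.844936
  t = 7.0000: CF_t = 101.100000, DF = 0.752693, PV = 76.097262
Price P = sum_t PV_t = 88.539431
Convexity numerator sum_t t*(t + 1/m) * CF_t / (1+y/m)^(m*t + 2):
  t = 0.5000: term = 0.517516
  t = 1.0000: term = 1.521360
  t = 1.5000: term = 2.981597
  t = 2.0000: term = 4.869503
  t = 2.5000: term = 7.157525
  t = 3.0000: term = 9.819241
  t = 3.5000: term = 12.829320
  t = 4.0000: term = 16.163489
  t = 4.5000: term = 19.798492
  t = 5.0000: term = 23.712059
  t = 5.5000: term = 27.882872
  t = 6.0000: term = 32.290529
  t = 6.5000: term = 36.915516
  t = 7.0000: term = 3836.209479
Convexity = (1/P) * sum = 4032.668498 / 88.539431 = 45.546582


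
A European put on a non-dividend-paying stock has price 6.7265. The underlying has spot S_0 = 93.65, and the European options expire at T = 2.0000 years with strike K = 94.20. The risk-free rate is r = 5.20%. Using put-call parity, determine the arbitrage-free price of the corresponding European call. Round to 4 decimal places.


Answer: Call price = 15.4811

Derivation:
Put-call parity: C - P = S_0 * exp(-qT) - K * exp(-rT).
S_0 * exp(-qT) = 93.6500 * 1.00000000 = 93.65000000
K * exp(-rT) = 94.2000 * 0.90122530 = 84.89542302
C = P + S*exp(-qT) - K*exp(-rT)
C = 6.7265 + 93.65000000 - 84.89542302 = 15.4811


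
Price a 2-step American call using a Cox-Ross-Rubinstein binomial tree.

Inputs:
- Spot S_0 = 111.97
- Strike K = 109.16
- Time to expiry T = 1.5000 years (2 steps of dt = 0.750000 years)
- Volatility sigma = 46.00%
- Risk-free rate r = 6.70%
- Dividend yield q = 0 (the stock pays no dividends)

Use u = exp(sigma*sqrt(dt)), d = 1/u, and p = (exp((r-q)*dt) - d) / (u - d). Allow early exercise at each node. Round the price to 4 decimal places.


dt = T/N = 0.750000
u = exp(sigma*sqrt(dt)) = 1.489398; d = 1/u = 0.671412
p = (exp((r-q)*dt) - d) / (u - d) = 0.464705
Discount per step: exp(-r*dt) = 0.950992
Stock lattice S(k, i) with i counting down-moves:
  k=0: S(0,0) = 111.9700
  k=1: S(1,0) = 166.7678; S(1,1) = 75.1780
  k=2: S(2,0) = 248.3836; S(2,1) = 111.9700; S(2,2) = 50.4755
Terminal payoffs V(N, i) = max(S_T - K, 0):
  V(2,0) = 139.223606; V(2,1) = 2.810000; V(2,2) = 0.000000
Backward induction: V(k, i) = exp(-r*dt) * [p * V(k+1, i) + (1-p) * V(k+1, i+1)]; then take max(V_cont, immediate exercise) for American.
  V(1,0) = exp(-r*dt) * [p*139.223606 + (1-p)*2.810000] = 62.957592; exercise = 57.607840; V(1,0) = max -> 62.957592
  V(1,1) = exp(-r*dt) * [p*2.810000 + (1-p)*0.000000] = 1.241824; exercise = 0.000000; V(1,1) = max -> 1.241824
  V(0,0) = exp(-r*dt) * [p*62.957592 + (1-p)*1.241824] = 28.455032; exercise = 2.810000; V(0,0) = max -> 28.455032

Answer: Price = V(0,0) = 28.4550


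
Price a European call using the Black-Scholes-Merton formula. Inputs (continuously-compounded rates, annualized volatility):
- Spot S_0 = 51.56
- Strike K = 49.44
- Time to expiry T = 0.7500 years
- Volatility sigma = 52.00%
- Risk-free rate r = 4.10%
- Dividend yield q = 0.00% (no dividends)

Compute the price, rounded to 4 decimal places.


d1 = (ln(S/K) + (r - q + 0.5*sigma^2) * T) / (sigma * sqrt(T)) = 0.38668337
d2 = d1 - sigma * sqrt(T) = -0.06364984
exp(-rT) = 0.96971797; exp(-qT) = 1.00000000
C = S_0 * exp(-qT) * N(d1) - K * exp(-rT) * N(d2)
N(d1) = 0.65050469; N(d2) = 0.47462452
C = 51.5600 * 1.00000000 * 0.65050469 - 49.4400 * 0.96971797 * 0.47462452 = 10.7852

Answer: Price = 10.7852


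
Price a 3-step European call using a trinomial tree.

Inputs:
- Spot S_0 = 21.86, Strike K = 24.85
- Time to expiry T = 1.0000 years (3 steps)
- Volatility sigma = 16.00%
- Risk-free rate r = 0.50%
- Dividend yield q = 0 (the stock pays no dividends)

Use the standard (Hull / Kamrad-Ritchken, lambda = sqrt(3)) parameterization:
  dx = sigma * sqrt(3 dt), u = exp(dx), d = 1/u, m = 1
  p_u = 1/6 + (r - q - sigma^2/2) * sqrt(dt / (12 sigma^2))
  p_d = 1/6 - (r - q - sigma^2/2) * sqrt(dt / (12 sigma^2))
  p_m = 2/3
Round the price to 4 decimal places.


Answer: Price = V(0,0) = 0.4838

Derivation:
dt = T/N = 0.333333; dx = sigma*sqrt(3*dt) = 0.160000
u = exp(dx) = 1.173511; d = 1/u = 0.852144
p_u = 0.158542, p_m = 0.666667, p_d = 0.174792
Discount per step: exp(-r*dt) = 0.998335
Stock lattice S(k, j) with j the centered position index:
  k=0: S(0,+0) = 21.8600
  k=1: S(1,-1) = 18.6279; S(1,+0) = 21.8600; S(1,+1) = 25.6529
  k=2: S(2,-2) = 15.8736; S(2,-1) = 18.6279; S(2,+0) = 21.8600; S(2,+1) = 25.6529; S(2,+2) = 30.1040
  k=3: S(3,-3) = 13.5266; S(3,-2) = 15.8736; S(3,-1) = 18.6279; S(3,+0) = 21.8600; S(3,+1) = 25.6529; S(3,+2) = 30.1040; S(3,+3) = 35.3274
Terminal payoffs V(N, j) = max(S_T - K, 0):
  V(3,-3) = 0.000000; V(3,-2) = 0.000000; V(3,-1) = 0.000000; V(3,+0) = 0.000000; V(3,+1) = 0.802948; V(3,+2) = 5.254013; V(3,+3) = 10.477386
Backward induction: V(k, j) = exp(-r*dt) * [p_u * V(k+1, j+1) + p_m * V(k+1, j) + p_d * V(k+1, j-1)]
  V(2,-2) = exp(-r*dt) * [p_u*0.000000 + p_m*0.000000 + p_d*0.000000] = 0.000000
  V(2,-1) = exp(-r*dt) * [p_u*0.000000 + p_m*0.000000 + p_d*0.000000] = 0.000000
  V(2,+0) = exp(-r*dt) * [p_u*0.802948 + p_m*0.000000 + p_d*0.000000] = 0.127089
  V(2,+1) = exp(-r*dt) * [p_u*5.254013 + p_m*0.802948 + p_d*0.000000] = 1.366000
  V(2,+2) = exp(-r*dt) * [p_u*10.477386 + p_m*5.254013 + p_d*0.802948] = 5.295293
  V(1,-1) = exp(-r*dt) * [p_u*0.127089 + p_m*0.000000 + p_d*0.000000] = 0.020115
  V(1,+0) = exp(-r*dt) * [p_u*1.366000 + p_m*0.127089 + p_d*0.000000] = 0.300792
  V(1,+1) = exp(-r*dt) * [p_u*5.295293 + p_m*1.366000 + p_d*0.127089] = 1.769454
  V(0,+0) = exp(-r*dt) * [p_u*1.769454 + p_m*0.300792 + p_d*0.020115] = 0.483769


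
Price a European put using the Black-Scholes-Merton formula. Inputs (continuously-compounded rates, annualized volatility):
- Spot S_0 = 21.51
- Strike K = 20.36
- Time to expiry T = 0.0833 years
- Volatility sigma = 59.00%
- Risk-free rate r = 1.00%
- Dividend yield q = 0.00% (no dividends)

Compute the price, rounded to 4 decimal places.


Answer: Price = 0.9117

Derivation:
d1 = (ln(S/K) + (r - q + 0.5*sigma^2) * T) / (sigma * sqrt(T)) = 0.41270471
d2 = d1 - sigma * sqrt(T) = 0.24242044
exp(-rT) = 0.99916735; exp(-qT) = 1.00000000
P = K * exp(-rT) * N(-d2) - S_0 * exp(-qT) * N(-d1)
N(-d1) = 0.33991149; N(-d2) = 0.40422720
P = 20.3600 * 0.99916735 * 0.40422720 - 21.5100 * 1.00000000 * 0.33991149 = 0.9117


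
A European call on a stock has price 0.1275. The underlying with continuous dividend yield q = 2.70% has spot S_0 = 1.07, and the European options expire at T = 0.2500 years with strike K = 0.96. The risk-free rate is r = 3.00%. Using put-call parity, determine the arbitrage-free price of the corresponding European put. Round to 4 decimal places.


Answer: Put price = 0.0175

Derivation:
Put-call parity: C - P = S_0 * exp(-qT) - K * exp(-rT).
S_0 * exp(-qT) = 1.0700 * 0.99327273 = 1.06280182
K * exp(-rT) = 0.9600 * 0.99252805 = 0.95282693
P = C - S*exp(-qT) + K*exp(-rT)
P = 0.1275 - 1.06280182 + 0.95282693 = 0.0175


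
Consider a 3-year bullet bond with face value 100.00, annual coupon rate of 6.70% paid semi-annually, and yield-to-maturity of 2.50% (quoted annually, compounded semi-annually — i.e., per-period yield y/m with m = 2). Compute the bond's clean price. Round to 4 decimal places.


Coupon per period c = face * coupon_rate / m = 3.350000
Periods per year m = 2; per-period yield y/m = 0.012500
Number of cashflows N = 6
Cashflows (t years, CF_t, discount factor 1/(1+y/m)^(m*t), PV):
  t = 0.5000: CF_t = 3.350000, DF = 0.987654, PV = 3.308642
  t = 1.0000: CF_t = 3.350000, DF = 0.975461, PV = 3.267795
  t = 1.5000: CF_t = 3.350000, DF = 0.963418, PV = 3.227451
  t = 2.0000: CF_t = 3.350000, DF = 0.951524, PV = 3.187606
  t = 2.5000: CF_t = 3.350000, DF = 0.939777, PV = 3.148253
  t = 3.0000: CF_t = 103.350000, DF = 0.928175, PV = 95.926873
Price P = sum_t PV_t = 112.066621

Answer: Price = 112.0666


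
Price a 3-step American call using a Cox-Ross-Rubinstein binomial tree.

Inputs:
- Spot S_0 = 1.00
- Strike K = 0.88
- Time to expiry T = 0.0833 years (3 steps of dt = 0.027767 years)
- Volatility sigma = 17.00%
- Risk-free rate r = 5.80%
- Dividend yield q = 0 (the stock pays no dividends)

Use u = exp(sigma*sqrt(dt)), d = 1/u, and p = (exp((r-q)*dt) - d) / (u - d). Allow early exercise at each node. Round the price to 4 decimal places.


dt = T/N = 0.027767
u = exp(sigma*sqrt(dt)) = 1.028733; d = 1/u = 0.972070
p = (exp((r-q)*dt) - d) / (u - d) = 0.521363
Discount per step: exp(-r*dt) = 0.998391
Stock lattice S(k, i) with i counting down-moves:
  k=0: S(0,0) = 1.0000
  k=1: S(1,0) = 1.0287; S(1,1) = 0.9721
  k=2: S(2,0) = 1.0583; S(2,1) = 1.0000; S(2,2) = 0.9449
  k=3: S(3,0) = 1.0887; S(3,1) = 1.0287; S(3,2) = 0.9721; S(3,3) = 0.9185
Terminal payoffs V(N, i) = max(S_T - K, 0):
  V(3,0) = 0.208699; V(3,1) = 0.148733; V(3,2) = 0.092070; V(3,3) = 0.038528
Backward induction: V(k, i) = exp(-r*dt) * [p * V(k+1, i) + (1-p) * V(k+1, i+1)]; then take max(V_cont, immediate exercise) for American.
  V(2,0) = exp(-r*dt) * [p*0.208699 + (1-p)*0.148733] = 0.179707; exercise = 0.178291; V(2,0) = max -> 0.179707
  V(2,1) = exp(-r*dt) * [p*0.148733 + (1-p)*0.092070] = 0.121416; exercise = 0.120000; V(2,1) = max -> 0.121416
  V(2,2) = exp(-r*dt) * [p*0.092070 + (1-p)*0.038528] = 0.066336; exercise = 0.064920; V(2,2) = max -> 0.066336
  V(1,0) = exp(-r*dt) * [p*0.179707 + (1-p)*0.121416] = 0.151563; exercise = 0.148733; V(1,0) = max -> 0.151563
  V(1,1) = exp(-r*dt) * [p*0.121416 + (1-p)*0.066336] = 0.094900; exercise = 0.092070; V(1,1) = max -> 0.094900
  V(0,0) = exp(-r*dt) * [p*0.151563 + (1-p)*0.094900] = 0.124241; exercise = 0.120000; V(0,0) = max -> 0.124241

Answer: Price = V(0,0) = 0.1242


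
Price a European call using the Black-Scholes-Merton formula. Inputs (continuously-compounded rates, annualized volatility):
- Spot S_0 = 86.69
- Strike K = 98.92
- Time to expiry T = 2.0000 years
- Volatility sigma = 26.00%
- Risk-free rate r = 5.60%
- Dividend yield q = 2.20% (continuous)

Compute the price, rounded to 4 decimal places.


Answer: Price = 9.9469

Derivation:
d1 = (ln(S/K) + (r - q + 0.5*sigma^2) * T) / (sigma * sqrt(T)) = 0.00986440
d2 = d1 - sigma * sqrt(T) = -0.35783113
exp(-rT) = 0.89404426; exp(-qT) = 0.95695396
C = S_0 * exp(-qT) * N(d1) - K * exp(-rT) * N(d2)
N(d1) = 0.50393526; N(d2) = 0.36023485
C = 86.6900 * 0.95695396 * 0.50393526 - 98.9200 * 0.89404426 * 0.36023485 = 9.9469


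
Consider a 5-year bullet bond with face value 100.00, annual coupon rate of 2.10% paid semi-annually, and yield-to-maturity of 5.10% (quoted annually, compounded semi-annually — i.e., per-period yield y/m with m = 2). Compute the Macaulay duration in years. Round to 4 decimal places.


Coupon per period c = face * coupon_rate / m = 1.050000
Periods per year m = 2; per-period yield y/m = 0.025500
Number of cashflows N = 10
Cashflows (t years, CF_t, discount factor 1/(1+y/m)^(m*t), PV):
  t = 0.5000: CF_t = 1.050000, DF = 0.975134, PV = 1.023891
  t = 1.0000: CF_t = 1.050000, DF = 0.950886, PV = 0.998431
  t = 1.5000: CF_t = 1.050000, DF = 0.927242, PV = 0.973604
  t = 2.0000: CF_t = 1.050000, DF = 0.904185, PV = 0.949394
  t = 2.5000: CF_t = 1.050000, DF = 0.881702, PV = 0.925787
  t = 3.0000: CF_t = 1.050000, DF = 0.859777, PV = 0.902766
  t = 3.5000: CF_t = 1.050000, DF = 0.838398, PV = 0.880318
  t = 4.0000: CF_t = 1.050000, DF = 0.817551, PV = 0.858428
  t = 4.5000: CF_t = 1.050000, DF = 0.797222, PV = 0.837083
  t = 5.0000: CF_t = 101.050000, DF = 0.777398, PV = 78.556056
Price P = sum_t PV_t = 86.905758
Macaulay numerator sum_t t * PV_t:
  t * PV_t at t = 0.5000: 0.511945
  t * PV_t at t = 1.0000: 0.998431
  t * PV_t at t = 1.5000: 1.460406
  t * PV_t at t = 2.0000: 1.898789
  t * PV_t at t = 2.5000: 2.314467
  t * PV_t at t = 3.0000: 2.708299
  t * PV_t at t = 3.5000: 3.081113
  t * PV_t at t = 4.0000: 3.433713
  t * PV_t at t = 4.5000: 3.766872
  t * PV_t at t = 5.0000: 392.780280
Macaulay duration D = (sum_t t * PV_t) / P = 412.954314 / 86.905758 = 4.751749

Answer: Macaulay duration = 4.7517 years


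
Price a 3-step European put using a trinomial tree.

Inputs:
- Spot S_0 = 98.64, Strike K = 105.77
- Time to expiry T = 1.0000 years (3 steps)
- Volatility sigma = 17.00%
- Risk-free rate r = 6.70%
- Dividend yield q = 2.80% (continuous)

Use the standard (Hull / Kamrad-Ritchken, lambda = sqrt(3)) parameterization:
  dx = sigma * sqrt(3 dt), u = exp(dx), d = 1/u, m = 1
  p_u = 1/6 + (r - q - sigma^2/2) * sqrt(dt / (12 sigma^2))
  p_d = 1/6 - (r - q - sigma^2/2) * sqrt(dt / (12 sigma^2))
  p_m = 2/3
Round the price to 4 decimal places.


dt = T/N = 0.333333; dx = sigma*sqrt(3*dt) = 0.170000
u = exp(dx) = 1.185305; d = 1/u = 0.843665
p_u = 0.190735, p_m = 0.666667, p_d = 0.142598
Discount per step: exp(-r*dt) = 0.977914
Stock lattice S(k, j) with j the centered position index:
  k=0: S(0,+0) = 98.6400
  k=1: S(1,-1) = 83.2191; S(1,+0) = 98.6400; S(1,+1) = 116.9185
  k=2: S(2,-2) = 70.2090; S(2,-1) = 83.2191; S(2,+0) = 98.6400; S(2,+1) = 116.9185; S(2,+2) = 138.5840
  k=3: S(3,-3) = 59.2329; S(3,-2) = 70.2090; S(3,-1) = 83.2191; S(3,+0) = 98.6400; S(3,+1) = 116.9185; S(3,+2) = 138.5840; S(3,+3) = 164.2643
Terminal payoffs V(N, j) = max(K - S_T, 0):
  V(3,-3) = 46.537116; V(3,-2) = 35.560975; V(3,-1) = 22.550902; V(3,+0) = 7.130000; V(3,+1) = 0.000000; V(3,+2) = 0.000000; V(3,+3) = 0.000000
Backward induction: V(k, j) = exp(-r*dt) * [p_u * V(k+1, j+1) + p_m * V(k+1, j) + p_d * V(k+1, j-1)]
  V(2,-2) = exp(-r*dt) * [p_u*22.550902 + p_m*35.560975 + p_d*46.537116] = 33.879516
  V(2,-1) = exp(-r*dt) * [p_u*7.130000 + p_m*22.550902 + p_d*35.560975] = 20.990736
  V(2,+0) = exp(-r*dt) * [p_u*0.000000 + p_m*7.130000 + p_d*22.550902] = 7.793045
  V(2,+1) = exp(-r*dt) * [p_u*0.000000 + p_m*0.000000 + p_d*7.130000] = 0.994269
  V(2,+2) = exp(-r*dt) * [p_u*0.000000 + p_m*0.000000 + p_d*0.000000] = 0.000000
  V(1,-1) = exp(-r*dt) * [p_u*7.793045 + p_m*20.990736 + p_d*33.879516] = 19.862792
  V(1,+0) = exp(-r*dt) * [p_u*0.994269 + p_m*7.793045 + p_d*20.990736] = 8.193203
  V(1,+1) = exp(-r*dt) * [p_u*0.000000 + p_m*0.994269 + p_d*7.793045] = 1.734936
  V(0,+0) = exp(-r*dt) * [p_u*1.734936 + p_m*8.193203 + p_d*19.862792] = 8.434944

Answer: Price = V(0,0) = 8.4349


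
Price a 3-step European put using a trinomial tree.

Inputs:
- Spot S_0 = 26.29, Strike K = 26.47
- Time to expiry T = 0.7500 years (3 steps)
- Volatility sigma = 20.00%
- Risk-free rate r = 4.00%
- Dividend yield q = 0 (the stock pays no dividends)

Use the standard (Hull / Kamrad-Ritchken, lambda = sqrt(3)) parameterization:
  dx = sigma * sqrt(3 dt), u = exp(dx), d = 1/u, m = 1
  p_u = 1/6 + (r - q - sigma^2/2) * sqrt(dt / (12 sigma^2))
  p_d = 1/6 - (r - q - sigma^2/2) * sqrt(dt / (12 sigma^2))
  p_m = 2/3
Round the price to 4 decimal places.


Answer: Price = V(0,0) = 1.3747

Derivation:
dt = T/N = 0.250000; dx = sigma*sqrt(3*dt) = 0.173205
u = exp(dx) = 1.189110; d = 1/u = 0.840965
p_u = 0.181100, p_m = 0.666667, p_d = 0.152233
Discount per step: exp(-r*dt) = 0.990050
Stock lattice S(k, j) with j the centered position index:
  k=0: S(0,+0) = 26.2900
  k=1: S(1,-1) = 22.1090; S(1,+0) = 26.2900; S(1,+1) = 31.2617
  k=2: S(2,-2) = 18.5929; S(2,-1) = 22.1090; S(2,+0) = 26.2900; S(2,+1) = 31.2617; S(2,+2) = 37.1736
  k=3: S(3,-3) = 15.6360; S(3,-2) = 18.5929; S(3,-1) = 22.1090; S(3,+0) = 26.2900; S(3,+1) = 31.2617; S(3,+2) = 37.1736; S(3,+3) = 44.2035
Terminal payoffs V(N, j) = max(K - S_T, 0):
  V(3,-3) = 10.834040; V(3,-2) = 7.877124; V(3,-1) = 4.361027; V(3,+0) = 0.180000; V(3,+1) = 0.000000; V(3,+2) = 0.000000; V(3,+3) = 0.000000
Backward induction: V(k, j) = exp(-r*dt) * [p_u * V(k+1, j+1) + p_m * V(k+1, j) + p_d * V(k+1, j-1)]
  V(2,-2) = exp(-r*dt) * [p_u*4.361027 + p_m*7.877124 + p_d*10.834040] = 7.613976
  V(2,-1) = exp(-r*dt) * [p_u*0.180000 + p_m*4.361027 + p_d*7.877124] = 4.097922
  V(2,+0) = exp(-r*dt) * [p_u*0.000000 + p_m*0.180000 + p_d*4.361027] = 0.776092
  V(2,+1) = exp(-r*dt) * [p_u*0.000000 + p_m*0.000000 + p_d*0.180000] = 0.027129
  V(2,+2) = exp(-r*dt) * [p_u*0.000000 + p_m*0.000000 + p_d*0.000000] = 0.000000
  V(1,-1) = exp(-r*dt) * [p_u*0.776092 + p_m*4.097922 + p_d*7.613976] = 3.991481
  V(1,+0) = exp(-r*dt) * [p_u*0.027129 + p_m*0.776092 + p_d*4.097922] = 1.134742
  V(1,+1) = exp(-r*dt) * [p_u*0.000000 + p_m*0.027129 + p_d*0.776092] = 0.134877
  V(0,+0) = exp(-r*dt) * [p_u*0.134877 + p_m*1.134742 + p_d*3.991481] = 1.374739


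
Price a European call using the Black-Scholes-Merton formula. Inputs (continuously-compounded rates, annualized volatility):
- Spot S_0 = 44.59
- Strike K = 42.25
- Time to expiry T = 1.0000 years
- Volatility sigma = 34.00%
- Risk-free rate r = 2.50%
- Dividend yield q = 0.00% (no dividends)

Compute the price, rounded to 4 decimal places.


d1 = (ln(S/K) + (r - q + 0.5*sigma^2) * T) / (sigma * sqrt(T)) = 0.40207431
d2 = d1 - sigma * sqrt(T) = 0.06207431
exp(-rT) = 0.97530991; exp(-qT) = 1.00000000
C = S_0 * exp(-qT) * N(d1) - K * exp(-rT) * N(d2)
N(d1) = 0.65618533; N(d2) = 0.52474817
C = 44.5900 * 1.00000000 * 0.65618533 - 42.2500 * 0.97530991 * 0.52474817 = 7.6361

Answer: Price = 7.6361


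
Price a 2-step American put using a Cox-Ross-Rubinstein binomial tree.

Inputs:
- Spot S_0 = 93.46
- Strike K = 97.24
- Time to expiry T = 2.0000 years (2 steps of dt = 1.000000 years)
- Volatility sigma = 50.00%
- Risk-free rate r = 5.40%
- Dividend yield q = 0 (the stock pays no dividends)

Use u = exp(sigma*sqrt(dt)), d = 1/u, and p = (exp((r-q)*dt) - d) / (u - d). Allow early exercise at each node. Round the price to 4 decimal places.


Answer: Price = V(0,0) = 22.7025

Derivation:
dt = T/N = 1.000000
u = exp(sigma*sqrt(dt)) = 1.648721; d = 1/u = 0.606531
p = (exp((r-q)*dt) - d) / (u - d) = 0.430779
Discount per step: exp(-r*dt) = 0.947432
Stock lattice S(k, i) with i counting down-moves:
  k=0: S(0,0) = 93.4600
  k=1: S(1,0) = 154.0895; S(1,1) = 56.6864
  k=2: S(2,0) = 254.0506; S(2,1) = 93.4600; S(2,2) = 34.3820
Terminal payoffs V(N, i) = max(K - S_T, 0):
  V(2,0) = 0.000000; V(2,1) = 3.780000; V(2,2) = 62.857987
Backward induction: V(k, i) = exp(-r*dt) * [p * V(k+1, i) + (1-p) * V(k+1, i+1)]; then take max(V_cont, immediate exercise) for American.
  V(1,0) = exp(-r*dt) * [p*0.000000 + (1-p)*3.780000] = 2.038547; exercise = 0.000000; V(1,0) = max -> 2.038547
  V(1,1) = exp(-r*dt) * [p*3.780000 + (1-p)*62.857987] = 35.441943; exercise = 40.553645; V(1,1) = max -> 40.553645
  V(0,0) = exp(-r*dt) * [p*2.038547 + (1-p)*40.553645] = 22.702506; exercise = 3.780000; V(0,0) = max -> 22.702506


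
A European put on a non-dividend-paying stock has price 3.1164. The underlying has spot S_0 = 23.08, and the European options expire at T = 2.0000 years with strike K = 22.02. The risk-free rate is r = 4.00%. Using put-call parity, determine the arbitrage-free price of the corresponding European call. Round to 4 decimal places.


Answer: Call price = 5.8694

Derivation:
Put-call parity: C - P = S_0 * exp(-qT) - K * exp(-rT).
S_0 * exp(-qT) = 23.0800 * 1.00000000 = 23.08000000
K * exp(-rT) = 22.0200 * 0.92311635 = 20.32702195
C = P + S*exp(-qT) - K*exp(-rT)
C = 3.1164 + 23.08000000 - 20.32702195 = 5.8694


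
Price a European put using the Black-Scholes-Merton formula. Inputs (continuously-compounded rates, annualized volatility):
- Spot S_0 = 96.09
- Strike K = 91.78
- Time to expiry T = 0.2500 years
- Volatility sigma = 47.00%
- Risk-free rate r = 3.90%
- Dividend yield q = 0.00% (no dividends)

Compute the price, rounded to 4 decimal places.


Answer: Price = 6.3872

Derivation:
d1 = (ln(S/K) + (r - q + 0.5*sigma^2) * T) / (sigma * sqrt(T)) = 0.35426955
d2 = d1 - sigma * sqrt(T) = 0.11926955
exp(-rT) = 0.99029738; exp(-qT) = 1.00000000
P = K * exp(-rT) * N(-d2) - S_0 * exp(-qT) * N(-d1)
N(-d1) = 0.36156844; N(-d2) = 0.45253090
P = 91.7800 * 0.99029738 * 0.45253090 - 96.0900 * 1.00000000 * 0.36156844 = 6.3872


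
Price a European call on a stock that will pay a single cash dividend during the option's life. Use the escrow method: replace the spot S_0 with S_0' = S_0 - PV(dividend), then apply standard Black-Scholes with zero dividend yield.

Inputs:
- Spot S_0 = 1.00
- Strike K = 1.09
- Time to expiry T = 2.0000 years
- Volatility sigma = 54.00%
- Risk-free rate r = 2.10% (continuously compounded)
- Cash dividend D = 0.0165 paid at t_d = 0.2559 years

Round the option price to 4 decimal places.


Answer: Price = 0.2718

Derivation:
PV(D) = D * exp(-r * t_d) = 0.0165 * 0.99464051 = 0.01641157
S_0' = S_0 - PV(D) = 1.0000 - 0.01641157 = 0.98358843
d1 = (ln(S_0'/K) + (r + sigma^2/2)*T) / (sigma*sqrt(T)) = 0.30232033
d2 = d1 - sigma*sqrt(T) = -0.46135500
exp(-rT) = 0.95886978
N(d1) = 0.61879606; N(d2) = 0.32227197
C = S_0' * N(d1) - K * exp(-rT) * N(d2) = 0.98358843 * 0.61879606 - 1.0900 * 0.95886978 * 0.32227197 = 0.2718


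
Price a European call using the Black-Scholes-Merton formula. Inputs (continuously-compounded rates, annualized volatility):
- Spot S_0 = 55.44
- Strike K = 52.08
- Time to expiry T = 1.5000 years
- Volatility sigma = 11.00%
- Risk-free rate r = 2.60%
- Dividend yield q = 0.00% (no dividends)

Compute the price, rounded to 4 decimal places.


Answer: Price = 6.2763

Derivation:
d1 = (ln(S/K) + (r - q + 0.5*sigma^2) * T) / (sigma * sqrt(T)) = 0.82091573
d2 = d1 - sigma * sqrt(T) = 0.68619380
exp(-rT) = 0.96175071; exp(-qT) = 1.00000000
C = S_0 * exp(-qT) * N(d1) - K * exp(-rT) * N(d2)
N(d1) = 0.79415287; N(d2) = 0.75370455
C = 55.4400 * 1.00000000 * 0.79415287 - 52.0800 * 0.96175071 * 0.75370455 = 6.2763


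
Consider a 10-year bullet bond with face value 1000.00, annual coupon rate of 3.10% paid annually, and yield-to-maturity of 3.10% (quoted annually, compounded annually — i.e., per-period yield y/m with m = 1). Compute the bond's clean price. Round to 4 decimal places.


Answer: Price = 1000.0000

Derivation:
Coupon per period c = face * coupon_rate / m = 31.000000
Periods per year m = 1; per-period yield y/m = 0.031000
Number of cashflows N = 10
Cashflows (t years, CF_t, discount factor 1/(1+y/m)^(m*t), PV):
  t = 1.0000: CF_t = 31.000000, DF = 0.969932, PV = 30.067895
  t = 2.0000: CF_t = 31.000000, DF = 0.940768, PV = 29.163817
  t = 3.0000: CF_t = 31.000000, DF = 0.912481, PV = 28.286922
  t = 4.0000: CF_t = 31.000000, DF = 0.885045, PV = 27.436394
  t = 5.0000: CF_t = 31.000000, DF = 0.858434, PV = 26.611439
  t = 6.0000: CF_t = 31.000000, DF = 0.832622, PV = 25.811290
  t = 7.0000: CF_t = 31.000000, DF = 0.807587, PV = 25.035198
  t = 8.0000: CF_t = 31.000000, DF = 0.783305, PV = 24.282443
  t = 9.0000: CF_t = 31.000000, DF = 0.759752, PV = 23.552321
  t = 10.0000: CF_t = 1031.000000, DF = 0.736908, PV = 759.752281
Price P = sum_t PV_t = 1000.000000


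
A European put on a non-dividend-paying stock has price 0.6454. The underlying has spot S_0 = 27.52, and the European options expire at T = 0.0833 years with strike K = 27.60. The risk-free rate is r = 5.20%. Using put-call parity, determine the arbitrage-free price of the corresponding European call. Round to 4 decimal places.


Put-call parity: C - P = S_0 * exp(-qT) - K * exp(-rT).
S_0 * exp(-qT) = 27.5200 * 1.00000000 = 27.52000000
K * exp(-rT) = 27.6000 * 0.99567777 = 27.48070639
C = P + S*exp(-qT) - K*exp(-rT)
C = 0.6454 + 27.52000000 - 27.48070639 = 0.6847

Answer: Call price = 0.6847


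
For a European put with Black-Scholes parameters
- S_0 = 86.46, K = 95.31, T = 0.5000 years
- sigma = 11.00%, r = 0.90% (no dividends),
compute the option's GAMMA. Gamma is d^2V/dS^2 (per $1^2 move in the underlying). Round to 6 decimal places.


d1 = -1.1561563274; d2 = -1.2339380733
phi(d1) = 0.2044795599; exp(-qT) = 1.0000000000; exp(-rT) = 0.9955101098
Gamma = exp(-qT) * phi(d1) / (S * sigma * sqrt(T)) = 1.0000000000 * 0.2044795599 / (86.4600 * 0.1100 * 0.7071067812) = 0.030406

Answer: Gamma = 0.030406


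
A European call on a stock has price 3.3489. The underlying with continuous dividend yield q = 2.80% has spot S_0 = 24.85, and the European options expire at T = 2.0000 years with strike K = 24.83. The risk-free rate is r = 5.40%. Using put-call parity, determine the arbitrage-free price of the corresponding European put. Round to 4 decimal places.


Put-call parity: C - P = S_0 * exp(-qT) - K * exp(-rT).
S_0 * exp(-qT) = 24.8500 * 0.94553914 = 23.49664753
K * exp(-rT) = 24.8300 * 0.89762760 = 22.28809322
P = C - S*exp(-qT) + K*exp(-rT)
P = 3.3489 - 23.49664753 + 22.28809322 = 2.1403

Answer: Put price = 2.1403


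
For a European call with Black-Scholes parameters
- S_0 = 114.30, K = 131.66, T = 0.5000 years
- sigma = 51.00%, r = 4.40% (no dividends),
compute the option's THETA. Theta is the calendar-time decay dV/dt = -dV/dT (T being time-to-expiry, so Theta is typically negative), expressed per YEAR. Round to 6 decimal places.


d1 = -0.1507697827; d2 = -0.5113942411
phi(d1) = 0.3944336672; exp(-qT) = 1.0000000000; exp(-rT) = 0.9782402351
Theta = -S*exp(-qT)*phi(d1)*sigma/(2*sqrt(T)) - r*K*exp(-rT)*N(d2) + q*S*exp(-qT)*N(d1)
N(d1) = 0.4400786618; N(d2) = 0.3045375133; sqrt(T) = 0.7071067812
Term 1 = -114.3000 * 1.0000000000 * 0.3944336672 * 0.5100 / (2 * 0.7071067812) = -16.2583094756
Term 2 = -0.0440 * 131.6600 * 0.9782402351 * 0.3045375133 = -1.7258094624
Term 3 = 0 (no dividend yield, q = 0)
Theta = -16.2583094756 + (-1.7258094624) + (0.0000000000) = -17.984119

Answer: Theta = -17.984119


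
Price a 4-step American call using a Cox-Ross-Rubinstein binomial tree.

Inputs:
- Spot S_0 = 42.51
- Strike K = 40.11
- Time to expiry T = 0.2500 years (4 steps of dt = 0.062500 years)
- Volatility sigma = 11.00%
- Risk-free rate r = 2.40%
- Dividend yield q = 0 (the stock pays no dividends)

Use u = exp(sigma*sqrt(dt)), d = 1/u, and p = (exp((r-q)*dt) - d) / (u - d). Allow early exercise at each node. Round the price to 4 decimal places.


Answer: Price = V(0,0) = 2.7466

Derivation:
dt = T/N = 0.062500
u = exp(sigma*sqrt(dt)) = 1.027882; d = 1/u = 0.972875
p = (exp((r-q)*dt) - d) / (u - d) = 0.520415
Discount per step: exp(-r*dt) = 0.998501
Stock lattice S(k, i) with i counting down-moves:
  k=0: S(0,0) = 42.5100
  k=1: S(1,0) = 43.6952; S(1,1) = 41.3569
  k=2: S(2,0) = 44.9135; S(2,1) = 42.5100; S(2,2) = 40.2351
  k=3: S(3,0) = 46.1658; S(3,1) = 43.6952; S(3,2) = 41.3569; S(3,3) = 39.1437
  k=4: S(4,0) = 47.4530; S(4,1) = 44.9135; S(4,2) = 42.5100; S(4,3) = 40.2351; S(4,4) = 38.0819
Terminal payoffs V(N, i) = max(S_T - K, 0):
  V(4,0) = 7.342981; V(4,1) = 4.803542; V(4,2) = 2.400000; V(4,3) = 0.125084; V(4,4) = 0.000000
Backward induction: V(k, i) = exp(-r*dt) * [p * V(k+1, i) + (1-p) * V(k+1, i+1)]; then take max(V_cont, immediate exercise) for American.
  V(3,0) = exp(-r*dt) * [p*7.342981 + (1-p)*4.803542] = 6.115924; exercise = 6.055804; V(3,0) = max -> 6.115924
  V(3,1) = exp(-r*dt) * [p*4.803542 + (1-p)*2.400000] = 3.645367; exercise = 3.585247; V(3,1) = max -> 3.645367
  V(3,2) = exp(-r*dt) * [p*2.400000 + (1-p)*0.125084] = 1.307023; exercise = 1.246903; V(3,2) = max -> 1.307023
  V(3,3) = exp(-r*dt) * [p*0.125084 + (1-p)*0.000000] = 0.064998; exercise = 0.000000; V(3,3) = max -> 0.064998
  V(2,0) = exp(-r*dt) * [p*6.115924 + (1-p)*3.645367] = 4.923691; exercise = 4.803542; V(2,0) = max -> 4.923691
  V(2,1) = exp(-r*dt) * [p*3.645367 + (1-p)*1.307023] = 2.520150; exercise = 2.400000; V(2,1) = max -> 2.520150
  V(2,2) = exp(-r*dt) * [p*1.307023 + (1-p)*0.064998] = 0.710300; exercise = 0.125084; V(2,2) = max -> 0.710300
  V(1,0) = exp(-r*dt) * [p*4.923691 + (1-p)*2.520150] = 3.765337; exercise = 3.585247; V(1,0) = max -> 3.765337
  V(1,1) = exp(-r*dt) * [p*2.520150 + (1-p)*0.710300] = 1.649697; exercise = 1.246903; V(1,1) = max -> 1.649697
  V(0,0) = exp(-r*dt) * [p*3.765337 + (1-p)*1.649697] = 2.746585; exercise = 2.400000; V(0,0) = max -> 2.746585


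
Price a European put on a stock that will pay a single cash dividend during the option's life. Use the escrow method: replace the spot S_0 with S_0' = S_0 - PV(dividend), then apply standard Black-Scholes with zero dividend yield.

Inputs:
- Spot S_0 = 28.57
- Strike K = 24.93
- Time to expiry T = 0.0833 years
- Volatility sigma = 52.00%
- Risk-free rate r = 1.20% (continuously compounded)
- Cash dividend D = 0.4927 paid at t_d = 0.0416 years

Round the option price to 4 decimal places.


Answer: Price = 0.4772

Derivation:
PV(D) = D * exp(-r * t_d) = 0.4927 * 0.99950092 = 0.49245411
S_0' = S_0 - PV(D) = 28.5700 - 0.49245411 = 28.07754589
d1 = (ln(S_0'/K) + (r + sigma^2/2)*T) / (sigma*sqrt(T)) = 0.87392809
d2 = d1 - sigma*sqrt(T) = 0.72384705
exp(-rT) = 0.99900090
N(-d1) = 0.19107871; N(-d2) = 0.23457982
P = K * exp(-rT) * N(-d2) - S_0' * N(-d1) = 24.9300 * 0.99900090 * 0.23457982 - 28.07754589 * 0.19107871 = 0.4772
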